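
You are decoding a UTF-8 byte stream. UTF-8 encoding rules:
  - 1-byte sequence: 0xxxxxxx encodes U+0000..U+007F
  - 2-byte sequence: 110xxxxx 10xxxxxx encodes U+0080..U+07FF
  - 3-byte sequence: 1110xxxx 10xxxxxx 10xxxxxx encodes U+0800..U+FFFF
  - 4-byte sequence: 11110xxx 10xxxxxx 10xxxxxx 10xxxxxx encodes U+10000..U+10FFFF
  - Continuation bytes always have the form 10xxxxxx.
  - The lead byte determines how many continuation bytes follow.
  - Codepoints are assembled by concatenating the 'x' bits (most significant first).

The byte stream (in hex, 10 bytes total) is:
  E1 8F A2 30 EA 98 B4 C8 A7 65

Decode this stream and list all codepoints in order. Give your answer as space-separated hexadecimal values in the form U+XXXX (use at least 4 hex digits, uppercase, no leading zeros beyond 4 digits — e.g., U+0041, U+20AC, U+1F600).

Answer: U+13E2 U+0030 U+A634 U+0227 U+0065

Derivation:
Byte[0]=E1: 3-byte lead, need 2 cont bytes. acc=0x1
Byte[1]=8F: continuation. acc=(acc<<6)|0x0F=0x4F
Byte[2]=A2: continuation. acc=(acc<<6)|0x22=0x13E2
Completed: cp=U+13E2 (starts at byte 0)
Byte[3]=30: 1-byte ASCII. cp=U+0030
Byte[4]=EA: 3-byte lead, need 2 cont bytes. acc=0xA
Byte[5]=98: continuation. acc=(acc<<6)|0x18=0x298
Byte[6]=B4: continuation. acc=(acc<<6)|0x34=0xA634
Completed: cp=U+A634 (starts at byte 4)
Byte[7]=C8: 2-byte lead, need 1 cont bytes. acc=0x8
Byte[8]=A7: continuation. acc=(acc<<6)|0x27=0x227
Completed: cp=U+0227 (starts at byte 7)
Byte[9]=65: 1-byte ASCII. cp=U+0065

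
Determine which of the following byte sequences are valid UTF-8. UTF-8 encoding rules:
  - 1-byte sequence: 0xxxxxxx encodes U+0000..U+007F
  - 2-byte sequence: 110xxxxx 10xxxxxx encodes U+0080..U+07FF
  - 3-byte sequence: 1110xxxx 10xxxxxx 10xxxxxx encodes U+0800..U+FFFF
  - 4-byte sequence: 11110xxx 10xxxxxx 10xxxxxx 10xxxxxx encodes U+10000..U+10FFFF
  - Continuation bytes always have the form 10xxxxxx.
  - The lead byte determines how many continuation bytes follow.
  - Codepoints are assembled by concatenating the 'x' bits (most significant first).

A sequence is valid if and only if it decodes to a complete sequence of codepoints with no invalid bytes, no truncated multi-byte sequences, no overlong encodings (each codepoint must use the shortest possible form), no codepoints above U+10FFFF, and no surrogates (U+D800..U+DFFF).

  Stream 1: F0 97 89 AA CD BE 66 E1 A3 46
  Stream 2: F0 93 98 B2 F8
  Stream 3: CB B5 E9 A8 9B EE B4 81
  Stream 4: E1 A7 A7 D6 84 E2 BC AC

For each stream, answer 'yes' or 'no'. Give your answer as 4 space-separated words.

Answer: no no yes yes

Derivation:
Stream 1: error at byte offset 9. INVALID
Stream 2: error at byte offset 4. INVALID
Stream 3: decodes cleanly. VALID
Stream 4: decodes cleanly. VALID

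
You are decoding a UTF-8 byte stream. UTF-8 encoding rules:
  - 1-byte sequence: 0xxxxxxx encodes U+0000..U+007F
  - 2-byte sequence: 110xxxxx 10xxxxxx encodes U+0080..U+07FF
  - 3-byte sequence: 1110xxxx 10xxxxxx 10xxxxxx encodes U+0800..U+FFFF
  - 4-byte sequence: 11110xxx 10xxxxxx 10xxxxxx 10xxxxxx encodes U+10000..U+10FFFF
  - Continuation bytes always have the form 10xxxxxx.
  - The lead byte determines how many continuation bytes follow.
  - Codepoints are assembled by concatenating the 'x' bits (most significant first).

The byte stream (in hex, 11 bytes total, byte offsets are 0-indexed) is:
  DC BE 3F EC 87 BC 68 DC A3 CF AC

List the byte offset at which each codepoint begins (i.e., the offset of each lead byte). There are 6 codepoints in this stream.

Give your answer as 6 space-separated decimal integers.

Answer: 0 2 3 6 7 9

Derivation:
Byte[0]=DC: 2-byte lead, need 1 cont bytes. acc=0x1C
Byte[1]=BE: continuation. acc=(acc<<6)|0x3E=0x73E
Completed: cp=U+073E (starts at byte 0)
Byte[2]=3F: 1-byte ASCII. cp=U+003F
Byte[3]=EC: 3-byte lead, need 2 cont bytes. acc=0xC
Byte[4]=87: continuation. acc=(acc<<6)|0x07=0x307
Byte[5]=BC: continuation. acc=(acc<<6)|0x3C=0xC1FC
Completed: cp=U+C1FC (starts at byte 3)
Byte[6]=68: 1-byte ASCII. cp=U+0068
Byte[7]=DC: 2-byte lead, need 1 cont bytes. acc=0x1C
Byte[8]=A3: continuation. acc=(acc<<6)|0x23=0x723
Completed: cp=U+0723 (starts at byte 7)
Byte[9]=CF: 2-byte lead, need 1 cont bytes. acc=0xF
Byte[10]=AC: continuation. acc=(acc<<6)|0x2C=0x3EC
Completed: cp=U+03EC (starts at byte 9)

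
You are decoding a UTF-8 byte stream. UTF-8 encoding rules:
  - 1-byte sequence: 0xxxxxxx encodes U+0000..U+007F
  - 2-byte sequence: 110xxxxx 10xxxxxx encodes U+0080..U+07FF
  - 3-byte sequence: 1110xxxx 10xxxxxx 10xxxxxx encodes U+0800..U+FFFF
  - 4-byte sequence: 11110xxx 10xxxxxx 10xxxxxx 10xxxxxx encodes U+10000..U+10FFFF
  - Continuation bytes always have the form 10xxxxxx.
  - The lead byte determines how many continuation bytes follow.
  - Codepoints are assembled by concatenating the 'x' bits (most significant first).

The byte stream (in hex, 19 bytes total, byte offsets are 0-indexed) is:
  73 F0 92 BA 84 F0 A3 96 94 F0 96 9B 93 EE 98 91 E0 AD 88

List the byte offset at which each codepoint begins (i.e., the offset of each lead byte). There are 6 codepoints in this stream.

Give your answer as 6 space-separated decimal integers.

Byte[0]=73: 1-byte ASCII. cp=U+0073
Byte[1]=F0: 4-byte lead, need 3 cont bytes. acc=0x0
Byte[2]=92: continuation. acc=(acc<<6)|0x12=0x12
Byte[3]=BA: continuation. acc=(acc<<6)|0x3A=0x4BA
Byte[4]=84: continuation. acc=(acc<<6)|0x04=0x12E84
Completed: cp=U+12E84 (starts at byte 1)
Byte[5]=F0: 4-byte lead, need 3 cont bytes. acc=0x0
Byte[6]=A3: continuation. acc=(acc<<6)|0x23=0x23
Byte[7]=96: continuation. acc=(acc<<6)|0x16=0x8D6
Byte[8]=94: continuation. acc=(acc<<6)|0x14=0x23594
Completed: cp=U+23594 (starts at byte 5)
Byte[9]=F0: 4-byte lead, need 3 cont bytes. acc=0x0
Byte[10]=96: continuation. acc=(acc<<6)|0x16=0x16
Byte[11]=9B: continuation. acc=(acc<<6)|0x1B=0x59B
Byte[12]=93: continuation. acc=(acc<<6)|0x13=0x166D3
Completed: cp=U+166D3 (starts at byte 9)
Byte[13]=EE: 3-byte lead, need 2 cont bytes. acc=0xE
Byte[14]=98: continuation. acc=(acc<<6)|0x18=0x398
Byte[15]=91: continuation. acc=(acc<<6)|0x11=0xE611
Completed: cp=U+E611 (starts at byte 13)
Byte[16]=E0: 3-byte lead, need 2 cont bytes. acc=0x0
Byte[17]=AD: continuation. acc=(acc<<6)|0x2D=0x2D
Byte[18]=88: continuation. acc=(acc<<6)|0x08=0xB48
Completed: cp=U+0B48 (starts at byte 16)

Answer: 0 1 5 9 13 16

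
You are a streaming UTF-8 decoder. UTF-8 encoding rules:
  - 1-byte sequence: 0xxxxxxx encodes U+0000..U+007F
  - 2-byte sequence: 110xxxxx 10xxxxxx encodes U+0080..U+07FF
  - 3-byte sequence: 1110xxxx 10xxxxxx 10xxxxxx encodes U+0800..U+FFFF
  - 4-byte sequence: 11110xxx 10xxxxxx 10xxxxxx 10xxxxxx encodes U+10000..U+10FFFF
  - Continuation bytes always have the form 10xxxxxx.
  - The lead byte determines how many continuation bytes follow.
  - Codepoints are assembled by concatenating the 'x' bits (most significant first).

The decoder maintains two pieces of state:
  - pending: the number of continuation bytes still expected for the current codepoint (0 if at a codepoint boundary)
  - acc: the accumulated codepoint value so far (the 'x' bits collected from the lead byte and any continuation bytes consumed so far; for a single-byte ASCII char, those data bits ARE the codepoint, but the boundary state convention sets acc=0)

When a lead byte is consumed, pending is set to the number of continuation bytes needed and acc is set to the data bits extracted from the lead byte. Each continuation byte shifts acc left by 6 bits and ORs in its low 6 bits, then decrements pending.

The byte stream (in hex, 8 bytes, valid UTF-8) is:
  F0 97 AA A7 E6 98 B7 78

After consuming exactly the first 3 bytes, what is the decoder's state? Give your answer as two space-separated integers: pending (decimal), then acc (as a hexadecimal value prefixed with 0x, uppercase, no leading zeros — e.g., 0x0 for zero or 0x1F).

Answer: 1 0x5EA

Derivation:
Byte[0]=F0: 4-byte lead. pending=3, acc=0x0
Byte[1]=97: continuation. acc=(acc<<6)|0x17=0x17, pending=2
Byte[2]=AA: continuation. acc=(acc<<6)|0x2A=0x5EA, pending=1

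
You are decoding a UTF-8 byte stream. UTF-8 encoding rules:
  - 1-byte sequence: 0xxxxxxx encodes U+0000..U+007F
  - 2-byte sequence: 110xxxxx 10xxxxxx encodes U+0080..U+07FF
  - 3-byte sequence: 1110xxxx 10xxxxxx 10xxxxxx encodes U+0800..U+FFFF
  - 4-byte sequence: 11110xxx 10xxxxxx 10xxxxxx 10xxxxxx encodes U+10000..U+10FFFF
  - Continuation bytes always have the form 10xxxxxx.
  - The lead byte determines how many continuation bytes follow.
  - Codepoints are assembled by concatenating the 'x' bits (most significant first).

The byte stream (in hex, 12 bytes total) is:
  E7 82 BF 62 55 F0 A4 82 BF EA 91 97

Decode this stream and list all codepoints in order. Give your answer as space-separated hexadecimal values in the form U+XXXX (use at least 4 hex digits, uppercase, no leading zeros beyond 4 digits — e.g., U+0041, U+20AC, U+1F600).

Answer: U+70BF U+0062 U+0055 U+240BF U+A457

Derivation:
Byte[0]=E7: 3-byte lead, need 2 cont bytes. acc=0x7
Byte[1]=82: continuation. acc=(acc<<6)|0x02=0x1C2
Byte[2]=BF: continuation. acc=(acc<<6)|0x3F=0x70BF
Completed: cp=U+70BF (starts at byte 0)
Byte[3]=62: 1-byte ASCII. cp=U+0062
Byte[4]=55: 1-byte ASCII. cp=U+0055
Byte[5]=F0: 4-byte lead, need 3 cont bytes. acc=0x0
Byte[6]=A4: continuation. acc=(acc<<6)|0x24=0x24
Byte[7]=82: continuation. acc=(acc<<6)|0x02=0x902
Byte[8]=BF: continuation. acc=(acc<<6)|0x3F=0x240BF
Completed: cp=U+240BF (starts at byte 5)
Byte[9]=EA: 3-byte lead, need 2 cont bytes. acc=0xA
Byte[10]=91: continuation. acc=(acc<<6)|0x11=0x291
Byte[11]=97: continuation. acc=(acc<<6)|0x17=0xA457
Completed: cp=U+A457 (starts at byte 9)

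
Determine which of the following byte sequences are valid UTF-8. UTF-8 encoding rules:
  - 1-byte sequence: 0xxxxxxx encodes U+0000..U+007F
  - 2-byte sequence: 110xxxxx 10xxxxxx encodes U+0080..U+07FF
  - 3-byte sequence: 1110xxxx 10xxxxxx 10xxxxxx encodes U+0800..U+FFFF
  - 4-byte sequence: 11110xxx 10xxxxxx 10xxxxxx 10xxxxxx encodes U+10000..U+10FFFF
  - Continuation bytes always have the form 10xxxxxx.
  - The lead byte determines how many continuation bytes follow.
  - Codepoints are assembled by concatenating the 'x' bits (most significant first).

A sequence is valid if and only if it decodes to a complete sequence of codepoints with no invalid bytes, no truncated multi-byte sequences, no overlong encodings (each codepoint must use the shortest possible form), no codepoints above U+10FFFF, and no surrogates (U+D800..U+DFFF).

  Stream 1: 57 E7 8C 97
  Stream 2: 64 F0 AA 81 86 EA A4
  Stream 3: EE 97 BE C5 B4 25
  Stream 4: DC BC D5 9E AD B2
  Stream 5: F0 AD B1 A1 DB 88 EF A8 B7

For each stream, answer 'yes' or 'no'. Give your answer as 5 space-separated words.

Stream 1: decodes cleanly. VALID
Stream 2: error at byte offset 7. INVALID
Stream 3: decodes cleanly. VALID
Stream 4: error at byte offset 4. INVALID
Stream 5: decodes cleanly. VALID

Answer: yes no yes no yes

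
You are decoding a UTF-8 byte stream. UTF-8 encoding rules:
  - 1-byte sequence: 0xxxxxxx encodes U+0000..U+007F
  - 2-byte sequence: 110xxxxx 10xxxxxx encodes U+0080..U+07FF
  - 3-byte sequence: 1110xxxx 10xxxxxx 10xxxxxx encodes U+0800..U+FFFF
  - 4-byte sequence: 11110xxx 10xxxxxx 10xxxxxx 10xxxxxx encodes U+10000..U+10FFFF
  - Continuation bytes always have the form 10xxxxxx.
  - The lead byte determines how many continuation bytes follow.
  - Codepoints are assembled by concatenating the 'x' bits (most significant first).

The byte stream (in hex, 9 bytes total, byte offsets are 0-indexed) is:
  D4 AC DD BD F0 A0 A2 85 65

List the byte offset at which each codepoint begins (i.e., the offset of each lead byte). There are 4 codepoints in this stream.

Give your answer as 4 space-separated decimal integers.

Answer: 0 2 4 8

Derivation:
Byte[0]=D4: 2-byte lead, need 1 cont bytes. acc=0x14
Byte[1]=AC: continuation. acc=(acc<<6)|0x2C=0x52C
Completed: cp=U+052C (starts at byte 0)
Byte[2]=DD: 2-byte lead, need 1 cont bytes. acc=0x1D
Byte[3]=BD: continuation. acc=(acc<<6)|0x3D=0x77D
Completed: cp=U+077D (starts at byte 2)
Byte[4]=F0: 4-byte lead, need 3 cont bytes. acc=0x0
Byte[5]=A0: continuation. acc=(acc<<6)|0x20=0x20
Byte[6]=A2: continuation. acc=(acc<<6)|0x22=0x822
Byte[7]=85: continuation. acc=(acc<<6)|0x05=0x20885
Completed: cp=U+20885 (starts at byte 4)
Byte[8]=65: 1-byte ASCII. cp=U+0065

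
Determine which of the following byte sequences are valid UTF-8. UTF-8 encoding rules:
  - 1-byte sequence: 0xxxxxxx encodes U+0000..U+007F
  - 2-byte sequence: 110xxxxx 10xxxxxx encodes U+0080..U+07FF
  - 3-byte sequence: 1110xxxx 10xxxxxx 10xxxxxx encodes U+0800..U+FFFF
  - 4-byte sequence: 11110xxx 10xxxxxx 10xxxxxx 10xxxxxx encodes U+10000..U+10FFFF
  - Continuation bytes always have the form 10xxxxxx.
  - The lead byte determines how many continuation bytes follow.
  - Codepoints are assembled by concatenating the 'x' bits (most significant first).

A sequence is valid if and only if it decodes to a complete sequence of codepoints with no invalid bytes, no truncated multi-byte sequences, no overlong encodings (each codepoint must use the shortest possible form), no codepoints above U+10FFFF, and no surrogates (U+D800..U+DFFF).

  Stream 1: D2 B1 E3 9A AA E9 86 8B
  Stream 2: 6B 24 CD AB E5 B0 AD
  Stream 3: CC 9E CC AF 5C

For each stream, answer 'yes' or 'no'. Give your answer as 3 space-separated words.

Stream 1: decodes cleanly. VALID
Stream 2: decodes cleanly. VALID
Stream 3: decodes cleanly. VALID

Answer: yes yes yes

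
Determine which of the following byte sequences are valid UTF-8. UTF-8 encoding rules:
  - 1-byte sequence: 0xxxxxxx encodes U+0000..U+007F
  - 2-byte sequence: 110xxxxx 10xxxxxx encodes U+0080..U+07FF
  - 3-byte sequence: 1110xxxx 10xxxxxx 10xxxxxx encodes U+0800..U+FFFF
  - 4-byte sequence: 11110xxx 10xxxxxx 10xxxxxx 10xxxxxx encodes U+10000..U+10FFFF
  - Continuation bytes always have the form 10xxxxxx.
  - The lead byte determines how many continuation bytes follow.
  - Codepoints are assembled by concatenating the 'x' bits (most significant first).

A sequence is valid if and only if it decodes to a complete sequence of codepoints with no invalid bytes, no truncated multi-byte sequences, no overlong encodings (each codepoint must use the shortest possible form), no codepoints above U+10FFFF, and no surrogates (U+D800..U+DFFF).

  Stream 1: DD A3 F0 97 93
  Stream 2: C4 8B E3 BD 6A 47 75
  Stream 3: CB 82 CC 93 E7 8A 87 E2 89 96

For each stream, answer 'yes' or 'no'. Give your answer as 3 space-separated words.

Stream 1: error at byte offset 5. INVALID
Stream 2: error at byte offset 4. INVALID
Stream 3: decodes cleanly. VALID

Answer: no no yes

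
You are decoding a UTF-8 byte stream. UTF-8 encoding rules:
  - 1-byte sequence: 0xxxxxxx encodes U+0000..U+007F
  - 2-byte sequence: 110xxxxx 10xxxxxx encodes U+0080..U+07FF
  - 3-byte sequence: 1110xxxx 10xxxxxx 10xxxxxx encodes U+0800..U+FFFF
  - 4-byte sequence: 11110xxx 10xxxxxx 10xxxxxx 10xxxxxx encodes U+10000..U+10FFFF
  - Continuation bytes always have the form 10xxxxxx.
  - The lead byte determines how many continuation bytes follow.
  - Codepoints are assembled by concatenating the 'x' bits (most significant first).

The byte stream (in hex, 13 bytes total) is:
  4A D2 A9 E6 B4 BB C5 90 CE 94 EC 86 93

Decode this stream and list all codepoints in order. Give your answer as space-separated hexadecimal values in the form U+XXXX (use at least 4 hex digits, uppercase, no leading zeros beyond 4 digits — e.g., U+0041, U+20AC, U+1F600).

Byte[0]=4A: 1-byte ASCII. cp=U+004A
Byte[1]=D2: 2-byte lead, need 1 cont bytes. acc=0x12
Byte[2]=A9: continuation. acc=(acc<<6)|0x29=0x4A9
Completed: cp=U+04A9 (starts at byte 1)
Byte[3]=E6: 3-byte lead, need 2 cont bytes. acc=0x6
Byte[4]=B4: continuation. acc=(acc<<6)|0x34=0x1B4
Byte[5]=BB: continuation. acc=(acc<<6)|0x3B=0x6D3B
Completed: cp=U+6D3B (starts at byte 3)
Byte[6]=C5: 2-byte lead, need 1 cont bytes. acc=0x5
Byte[7]=90: continuation. acc=(acc<<6)|0x10=0x150
Completed: cp=U+0150 (starts at byte 6)
Byte[8]=CE: 2-byte lead, need 1 cont bytes. acc=0xE
Byte[9]=94: continuation. acc=(acc<<6)|0x14=0x394
Completed: cp=U+0394 (starts at byte 8)
Byte[10]=EC: 3-byte lead, need 2 cont bytes. acc=0xC
Byte[11]=86: continuation. acc=(acc<<6)|0x06=0x306
Byte[12]=93: continuation. acc=(acc<<6)|0x13=0xC193
Completed: cp=U+C193 (starts at byte 10)

Answer: U+004A U+04A9 U+6D3B U+0150 U+0394 U+C193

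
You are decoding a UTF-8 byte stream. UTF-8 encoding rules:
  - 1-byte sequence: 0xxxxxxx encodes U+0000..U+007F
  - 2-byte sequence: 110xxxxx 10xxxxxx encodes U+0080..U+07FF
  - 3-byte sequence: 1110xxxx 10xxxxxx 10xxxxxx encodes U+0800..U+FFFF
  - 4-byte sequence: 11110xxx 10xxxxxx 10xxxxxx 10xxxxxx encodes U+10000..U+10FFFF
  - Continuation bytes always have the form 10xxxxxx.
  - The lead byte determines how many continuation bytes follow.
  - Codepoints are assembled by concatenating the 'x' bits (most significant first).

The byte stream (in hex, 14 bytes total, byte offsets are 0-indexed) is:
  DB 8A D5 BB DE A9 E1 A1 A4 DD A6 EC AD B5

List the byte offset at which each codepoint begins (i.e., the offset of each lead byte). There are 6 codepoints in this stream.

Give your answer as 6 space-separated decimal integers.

Answer: 0 2 4 6 9 11

Derivation:
Byte[0]=DB: 2-byte lead, need 1 cont bytes. acc=0x1B
Byte[1]=8A: continuation. acc=(acc<<6)|0x0A=0x6CA
Completed: cp=U+06CA (starts at byte 0)
Byte[2]=D5: 2-byte lead, need 1 cont bytes. acc=0x15
Byte[3]=BB: continuation. acc=(acc<<6)|0x3B=0x57B
Completed: cp=U+057B (starts at byte 2)
Byte[4]=DE: 2-byte lead, need 1 cont bytes. acc=0x1E
Byte[5]=A9: continuation. acc=(acc<<6)|0x29=0x7A9
Completed: cp=U+07A9 (starts at byte 4)
Byte[6]=E1: 3-byte lead, need 2 cont bytes. acc=0x1
Byte[7]=A1: continuation. acc=(acc<<6)|0x21=0x61
Byte[8]=A4: continuation. acc=(acc<<6)|0x24=0x1864
Completed: cp=U+1864 (starts at byte 6)
Byte[9]=DD: 2-byte lead, need 1 cont bytes. acc=0x1D
Byte[10]=A6: continuation. acc=(acc<<6)|0x26=0x766
Completed: cp=U+0766 (starts at byte 9)
Byte[11]=EC: 3-byte lead, need 2 cont bytes. acc=0xC
Byte[12]=AD: continuation. acc=(acc<<6)|0x2D=0x32D
Byte[13]=B5: continuation. acc=(acc<<6)|0x35=0xCB75
Completed: cp=U+CB75 (starts at byte 11)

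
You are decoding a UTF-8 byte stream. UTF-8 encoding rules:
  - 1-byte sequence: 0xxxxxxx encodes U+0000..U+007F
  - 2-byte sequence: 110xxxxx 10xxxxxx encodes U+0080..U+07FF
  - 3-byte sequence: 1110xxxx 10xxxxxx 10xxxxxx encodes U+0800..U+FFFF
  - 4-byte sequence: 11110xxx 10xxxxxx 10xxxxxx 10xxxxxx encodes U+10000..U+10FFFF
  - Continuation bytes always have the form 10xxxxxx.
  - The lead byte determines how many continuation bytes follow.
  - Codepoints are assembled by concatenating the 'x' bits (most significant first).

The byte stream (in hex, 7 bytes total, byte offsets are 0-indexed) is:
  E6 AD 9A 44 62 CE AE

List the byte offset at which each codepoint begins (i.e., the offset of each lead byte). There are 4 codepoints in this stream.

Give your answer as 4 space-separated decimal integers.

Answer: 0 3 4 5

Derivation:
Byte[0]=E6: 3-byte lead, need 2 cont bytes. acc=0x6
Byte[1]=AD: continuation. acc=(acc<<6)|0x2D=0x1AD
Byte[2]=9A: continuation. acc=(acc<<6)|0x1A=0x6B5A
Completed: cp=U+6B5A (starts at byte 0)
Byte[3]=44: 1-byte ASCII. cp=U+0044
Byte[4]=62: 1-byte ASCII. cp=U+0062
Byte[5]=CE: 2-byte lead, need 1 cont bytes. acc=0xE
Byte[6]=AE: continuation. acc=(acc<<6)|0x2E=0x3AE
Completed: cp=U+03AE (starts at byte 5)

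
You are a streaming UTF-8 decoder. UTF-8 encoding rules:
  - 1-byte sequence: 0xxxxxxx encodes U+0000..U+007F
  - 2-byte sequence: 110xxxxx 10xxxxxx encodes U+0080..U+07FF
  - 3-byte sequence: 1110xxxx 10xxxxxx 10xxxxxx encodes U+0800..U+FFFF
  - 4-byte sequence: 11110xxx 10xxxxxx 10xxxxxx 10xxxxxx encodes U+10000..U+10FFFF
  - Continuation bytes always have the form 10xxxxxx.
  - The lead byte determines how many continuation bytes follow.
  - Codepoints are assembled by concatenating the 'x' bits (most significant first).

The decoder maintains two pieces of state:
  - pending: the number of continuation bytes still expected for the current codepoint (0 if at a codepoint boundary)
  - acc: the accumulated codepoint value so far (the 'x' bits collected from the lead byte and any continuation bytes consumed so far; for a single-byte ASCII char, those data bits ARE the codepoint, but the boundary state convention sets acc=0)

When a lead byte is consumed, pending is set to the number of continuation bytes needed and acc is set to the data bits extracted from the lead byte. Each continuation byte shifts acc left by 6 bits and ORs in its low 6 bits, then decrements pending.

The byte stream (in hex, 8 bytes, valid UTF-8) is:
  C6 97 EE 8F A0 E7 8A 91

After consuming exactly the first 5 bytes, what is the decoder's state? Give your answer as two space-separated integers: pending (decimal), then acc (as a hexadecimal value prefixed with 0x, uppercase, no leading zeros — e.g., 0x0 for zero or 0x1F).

Answer: 0 0xE3E0

Derivation:
Byte[0]=C6: 2-byte lead. pending=1, acc=0x6
Byte[1]=97: continuation. acc=(acc<<6)|0x17=0x197, pending=0
Byte[2]=EE: 3-byte lead. pending=2, acc=0xE
Byte[3]=8F: continuation. acc=(acc<<6)|0x0F=0x38F, pending=1
Byte[4]=A0: continuation. acc=(acc<<6)|0x20=0xE3E0, pending=0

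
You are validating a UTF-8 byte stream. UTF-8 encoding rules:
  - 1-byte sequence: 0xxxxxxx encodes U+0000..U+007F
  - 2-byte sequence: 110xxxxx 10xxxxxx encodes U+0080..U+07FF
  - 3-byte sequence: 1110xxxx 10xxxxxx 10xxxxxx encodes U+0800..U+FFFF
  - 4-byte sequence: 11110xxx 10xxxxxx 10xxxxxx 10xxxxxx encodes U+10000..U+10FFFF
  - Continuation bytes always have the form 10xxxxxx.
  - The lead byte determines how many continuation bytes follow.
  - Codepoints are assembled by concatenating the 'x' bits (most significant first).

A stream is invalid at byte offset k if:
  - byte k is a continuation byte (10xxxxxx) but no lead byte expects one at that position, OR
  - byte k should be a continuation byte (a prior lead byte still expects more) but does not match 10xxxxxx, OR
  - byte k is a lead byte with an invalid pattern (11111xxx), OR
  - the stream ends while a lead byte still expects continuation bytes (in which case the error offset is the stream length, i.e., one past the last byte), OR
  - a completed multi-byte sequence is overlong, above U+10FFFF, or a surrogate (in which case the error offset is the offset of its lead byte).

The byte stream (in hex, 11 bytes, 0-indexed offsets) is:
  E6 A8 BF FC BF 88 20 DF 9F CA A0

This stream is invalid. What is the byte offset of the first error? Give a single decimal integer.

Answer: 3

Derivation:
Byte[0]=E6: 3-byte lead, need 2 cont bytes. acc=0x6
Byte[1]=A8: continuation. acc=(acc<<6)|0x28=0x1A8
Byte[2]=BF: continuation. acc=(acc<<6)|0x3F=0x6A3F
Completed: cp=U+6A3F (starts at byte 0)
Byte[3]=FC: INVALID lead byte (not 0xxx/110x/1110/11110)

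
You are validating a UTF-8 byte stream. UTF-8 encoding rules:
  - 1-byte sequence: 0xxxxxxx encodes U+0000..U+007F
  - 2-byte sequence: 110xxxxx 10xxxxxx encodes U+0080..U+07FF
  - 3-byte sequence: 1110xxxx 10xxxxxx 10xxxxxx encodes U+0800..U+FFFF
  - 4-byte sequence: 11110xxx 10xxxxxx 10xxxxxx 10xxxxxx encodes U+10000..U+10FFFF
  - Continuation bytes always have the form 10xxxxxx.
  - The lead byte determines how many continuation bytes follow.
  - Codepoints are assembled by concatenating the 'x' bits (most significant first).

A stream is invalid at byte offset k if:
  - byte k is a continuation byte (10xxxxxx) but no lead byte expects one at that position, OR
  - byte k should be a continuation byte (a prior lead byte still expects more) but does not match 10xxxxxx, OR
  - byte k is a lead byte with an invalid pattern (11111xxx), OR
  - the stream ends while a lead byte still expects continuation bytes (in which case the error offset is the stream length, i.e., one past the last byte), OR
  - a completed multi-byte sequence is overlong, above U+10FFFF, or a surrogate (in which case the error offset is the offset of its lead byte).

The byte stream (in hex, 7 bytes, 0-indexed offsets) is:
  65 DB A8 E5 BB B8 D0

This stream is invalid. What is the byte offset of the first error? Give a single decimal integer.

Answer: 7

Derivation:
Byte[0]=65: 1-byte ASCII. cp=U+0065
Byte[1]=DB: 2-byte lead, need 1 cont bytes. acc=0x1B
Byte[2]=A8: continuation. acc=(acc<<6)|0x28=0x6E8
Completed: cp=U+06E8 (starts at byte 1)
Byte[3]=E5: 3-byte lead, need 2 cont bytes. acc=0x5
Byte[4]=BB: continuation. acc=(acc<<6)|0x3B=0x17B
Byte[5]=B8: continuation. acc=(acc<<6)|0x38=0x5EF8
Completed: cp=U+5EF8 (starts at byte 3)
Byte[6]=D0: 2-byte lead, need 1 cont bytes. acc=0x10
Byte[7]: stream ended, expected continuation. INVALID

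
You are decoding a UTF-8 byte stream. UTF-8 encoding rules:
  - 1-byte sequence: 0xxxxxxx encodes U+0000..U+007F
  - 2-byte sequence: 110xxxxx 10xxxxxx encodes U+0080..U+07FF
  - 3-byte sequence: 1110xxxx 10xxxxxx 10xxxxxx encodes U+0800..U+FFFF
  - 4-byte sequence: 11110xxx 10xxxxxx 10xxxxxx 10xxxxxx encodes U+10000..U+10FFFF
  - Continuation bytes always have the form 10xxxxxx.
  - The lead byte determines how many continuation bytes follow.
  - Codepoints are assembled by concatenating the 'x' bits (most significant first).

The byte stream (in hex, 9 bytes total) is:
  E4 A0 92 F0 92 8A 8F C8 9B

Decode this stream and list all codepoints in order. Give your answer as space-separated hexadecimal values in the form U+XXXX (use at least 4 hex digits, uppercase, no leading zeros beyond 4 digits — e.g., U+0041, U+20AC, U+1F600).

Answer: U+4812 U+1228F U+021B

Derivation:
Byte[0]=E4: 3-byte lead, need 2 cont bytes. acc=0x4
Byte[1]=A0: continuation. acc=(acc<<6)|0x20=0x120
Byte[2]=92: continuation. acc=(acc<<6)|0x12=0x4812
Completed: cp=U+4812 (starts at byte 0)
Byte[3]=F0: 4-byte lead, need 3 cont bytes. acc=0x0
Byte[4]=92: continuation. acc=(acc<<6)|0x12=0x12
Byte[5]=8A: continuation. acc=(acc<<6)|0x0A=0x48A
Byte[6]=8F: continuation. acc=(acc<<6)|0x0F=0x1228F
Completed: cp=U+1228F (starts at byte 3)
Byte[7]=C8: 2-byte lead, need 1 cont bytes. acc=0x8
Byte[8]=9B: continuation. acc=(acc<<6)|0x1B=0x21B
Completed: cp=U+021B (starts at byte 7)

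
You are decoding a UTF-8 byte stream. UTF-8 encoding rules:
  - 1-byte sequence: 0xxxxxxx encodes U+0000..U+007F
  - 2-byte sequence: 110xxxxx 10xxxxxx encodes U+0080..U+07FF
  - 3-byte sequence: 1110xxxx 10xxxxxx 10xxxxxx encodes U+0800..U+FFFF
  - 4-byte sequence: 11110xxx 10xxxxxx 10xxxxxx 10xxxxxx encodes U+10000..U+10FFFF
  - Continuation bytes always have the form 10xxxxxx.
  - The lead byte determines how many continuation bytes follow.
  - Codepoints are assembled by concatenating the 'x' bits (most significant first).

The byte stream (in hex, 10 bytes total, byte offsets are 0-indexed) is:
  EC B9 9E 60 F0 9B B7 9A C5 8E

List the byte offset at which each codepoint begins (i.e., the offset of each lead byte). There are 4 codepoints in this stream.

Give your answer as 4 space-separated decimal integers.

Byte[0]=EC: 3-byte lead, need 2 cont bytes. acc=0xC
Byte[1]=B9: continuation. acc=(acc<<6)|0x39=0x339
Byte[2]=9E: continuation. acc=(acc<<6)|0x1E=0xCE5E
Completed: cp=U+CE5E (starts at byte 0)
Byte[3]=60: 1-byte ASCII. cp=U+0060
Byte[4]=F0: 4-byte lead, need 3 cont bytes. acc=0x0
Byte[5]=9B: continuation. acc=(acc<<6)|0x1B=0x1B
Byte[6]=B7: continuation. acc=(acc<<6)|0x37=0x6F7
Byte[7]=9A: continuation. acc=(acc<<6)|0x1A=0x1BDDA
Completed: cp=U+1BDDA (starts at byte 4)
Byte[8]=C5: 2-byte lead, need 1 cont bytes. acc=0x5
Byte[9]=8E: continuation. acc=(acc<<6)|0x0E=0x14E
Completed: cp=U+014E (starts at byte 8)

Answer: 0 3 4 8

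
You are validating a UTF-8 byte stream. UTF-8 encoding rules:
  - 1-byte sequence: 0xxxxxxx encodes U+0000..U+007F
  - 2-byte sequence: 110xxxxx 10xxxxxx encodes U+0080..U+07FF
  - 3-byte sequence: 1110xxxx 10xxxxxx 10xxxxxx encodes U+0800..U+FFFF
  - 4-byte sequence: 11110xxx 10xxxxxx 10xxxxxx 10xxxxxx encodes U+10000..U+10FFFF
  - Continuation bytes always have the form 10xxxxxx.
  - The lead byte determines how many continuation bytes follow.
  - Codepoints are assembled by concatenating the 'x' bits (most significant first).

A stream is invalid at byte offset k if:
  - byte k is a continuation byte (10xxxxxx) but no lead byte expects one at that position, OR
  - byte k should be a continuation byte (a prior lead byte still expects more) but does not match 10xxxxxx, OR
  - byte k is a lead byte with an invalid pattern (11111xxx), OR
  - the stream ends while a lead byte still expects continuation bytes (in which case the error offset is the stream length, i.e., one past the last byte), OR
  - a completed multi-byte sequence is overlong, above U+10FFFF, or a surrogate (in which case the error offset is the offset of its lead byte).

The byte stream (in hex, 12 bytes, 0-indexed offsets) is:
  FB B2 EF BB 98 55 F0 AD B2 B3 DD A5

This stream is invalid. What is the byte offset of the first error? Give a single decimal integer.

Answer: 0

Derivation:
Byte[0]=FB: INVALID lead byte (not 0xxx/110x/1110/11110)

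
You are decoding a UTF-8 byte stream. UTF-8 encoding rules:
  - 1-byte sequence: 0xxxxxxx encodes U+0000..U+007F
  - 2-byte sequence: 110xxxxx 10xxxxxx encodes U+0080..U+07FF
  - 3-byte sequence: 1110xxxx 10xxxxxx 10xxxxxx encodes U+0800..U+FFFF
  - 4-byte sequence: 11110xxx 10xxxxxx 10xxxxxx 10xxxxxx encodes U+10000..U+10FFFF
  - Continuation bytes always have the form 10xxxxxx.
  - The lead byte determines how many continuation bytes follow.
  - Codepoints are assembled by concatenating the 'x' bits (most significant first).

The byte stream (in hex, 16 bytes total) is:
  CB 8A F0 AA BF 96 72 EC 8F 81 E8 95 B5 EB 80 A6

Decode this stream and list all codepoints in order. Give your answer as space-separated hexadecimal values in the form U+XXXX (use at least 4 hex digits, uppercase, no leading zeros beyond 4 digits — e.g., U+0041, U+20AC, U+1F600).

Byte[0]=CB: 2-byte lead, need 1 cont bytes. acc=0xB
Byte[1]=8A: continuation. acc=(acc<<6)|0x0A=0x2CA
Completed: cp=U+02CA (starts at byte 0)
Byte[2]=F0: 4-byte lead, need 3 cont bytes. acc=0x0
Byte[3]=AA: continuation. acc=(acc<<6)|0x2A=0x2A
Byte[4]=BF: continuation. acc=(acc<<6)|0x3F=0xABF
Byte[5]=96: continuation. acc=(acc<<6)|0x16=0x2AFD6
Completed: cp=U+2AFD6 (starts at byte 2)
Byte[6]=72: 1-byte ASCII. cp=U+0072
Byte[7]=EC: 3-byte lead, need 2 cont bytes. acc=0xC
Byte[8]=8F: continuation. acc=(acc<<6)|0x0F=0x30F
Byte[9]=81: continuation. acc=(acc<<6)|0x01=0xC3C1
Completed: cp=U+C3C1 (starts at byte 7)
Byte[10]=E8: 3-byte lead, need 2 cont bytes. acc=0x8
Byte[11]=95: continuation. acc=(acc<<6)|0x15=0x215
Byte[12]=B5: continuation. acc=(acc<<6)|0x35=0x8575
Completed: cp=U+8575 (starts at byte 10)
Byte[13]=EB: 3-byte lead, need 2 cont bytes. acc=0xB
Byte[14]=80: continuation. acc=(acc<<6)|0x00=0x2C0
Byte[15]=A6: continuation. acc=(acc<<6)|0x26=0xB026
Completed: cp=U+B026 (starts at byte 13)

Answer: U+02CA U+2AFD6 U+0072 U+C3C1 U+8575 U+B026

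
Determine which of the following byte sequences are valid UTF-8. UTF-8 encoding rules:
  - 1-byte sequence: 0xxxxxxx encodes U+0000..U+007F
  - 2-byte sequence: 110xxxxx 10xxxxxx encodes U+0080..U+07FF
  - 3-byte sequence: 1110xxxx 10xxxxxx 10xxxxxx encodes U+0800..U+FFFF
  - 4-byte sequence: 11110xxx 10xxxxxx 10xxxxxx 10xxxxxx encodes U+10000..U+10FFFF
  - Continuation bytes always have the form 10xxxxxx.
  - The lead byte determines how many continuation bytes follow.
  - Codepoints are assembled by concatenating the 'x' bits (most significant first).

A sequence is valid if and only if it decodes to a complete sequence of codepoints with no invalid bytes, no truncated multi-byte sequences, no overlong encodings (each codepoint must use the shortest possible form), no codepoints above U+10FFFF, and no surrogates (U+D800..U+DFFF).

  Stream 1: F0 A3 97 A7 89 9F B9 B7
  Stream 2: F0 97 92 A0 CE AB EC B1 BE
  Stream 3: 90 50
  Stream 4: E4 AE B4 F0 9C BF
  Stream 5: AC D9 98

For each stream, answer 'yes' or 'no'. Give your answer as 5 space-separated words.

Stream 1: error at byte offset 4. INVALID
Stream 2: decodes cleanly. VALID
Stream 3: error at byte offset 0. INVALID
Stream 4: error at byte offset 6. INVALID
Stream 5: error at byte offset 0. INVALID

Answer: no yes no no no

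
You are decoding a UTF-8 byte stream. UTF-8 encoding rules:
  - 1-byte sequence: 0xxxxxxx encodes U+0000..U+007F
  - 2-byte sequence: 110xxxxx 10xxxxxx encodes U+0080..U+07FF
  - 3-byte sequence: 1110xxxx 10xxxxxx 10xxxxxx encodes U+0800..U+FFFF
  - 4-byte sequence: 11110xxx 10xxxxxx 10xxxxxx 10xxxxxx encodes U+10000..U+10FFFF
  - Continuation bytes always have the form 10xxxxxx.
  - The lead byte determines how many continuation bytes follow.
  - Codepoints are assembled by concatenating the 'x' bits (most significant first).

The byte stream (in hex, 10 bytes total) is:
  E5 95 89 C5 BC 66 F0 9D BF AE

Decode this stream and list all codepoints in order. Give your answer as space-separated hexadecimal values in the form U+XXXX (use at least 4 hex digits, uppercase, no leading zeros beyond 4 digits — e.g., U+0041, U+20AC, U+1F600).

Byte[0]=E5: 3-byte lead, need 2 cont bytes. acc=0x5
Byte[1]=95: continuation. acc=(acc<<6)|0x15=0x155
Byte[2]=89: continuation. acc=(acc<<6)|0x09=0x5549
Completed: cp=U+5549 (starts at byte 0)
Byte[3]=C5: 2-byte lead, need 1 cont bytes. acc=0x5
Byte[4]=BC: continuation. acc=(acc<<6)|0x3C=0x17C
Completed: cp=U+017C (starts at byte 3)
Byte[5]=66: 1-byte ASCII. cp=U+0066
Byte[6]=F0: 4-byte lead, need 3 cont bytes. acc=0x0
Byte[7]=9D: continuation. acc=(acc<<6)|0x1D=0x1D
Byte[8]=BF: continuation. acc=(acc<<6)|0x3F=0x77F
Byte[9]=AE: continuation. acc=(acc<<6)|0x2E=0x1DFEE
Completed: cp=U+1DFEE (starts at byte 6)

Answer: U+5549 U+017C U+0066 U+1DFEE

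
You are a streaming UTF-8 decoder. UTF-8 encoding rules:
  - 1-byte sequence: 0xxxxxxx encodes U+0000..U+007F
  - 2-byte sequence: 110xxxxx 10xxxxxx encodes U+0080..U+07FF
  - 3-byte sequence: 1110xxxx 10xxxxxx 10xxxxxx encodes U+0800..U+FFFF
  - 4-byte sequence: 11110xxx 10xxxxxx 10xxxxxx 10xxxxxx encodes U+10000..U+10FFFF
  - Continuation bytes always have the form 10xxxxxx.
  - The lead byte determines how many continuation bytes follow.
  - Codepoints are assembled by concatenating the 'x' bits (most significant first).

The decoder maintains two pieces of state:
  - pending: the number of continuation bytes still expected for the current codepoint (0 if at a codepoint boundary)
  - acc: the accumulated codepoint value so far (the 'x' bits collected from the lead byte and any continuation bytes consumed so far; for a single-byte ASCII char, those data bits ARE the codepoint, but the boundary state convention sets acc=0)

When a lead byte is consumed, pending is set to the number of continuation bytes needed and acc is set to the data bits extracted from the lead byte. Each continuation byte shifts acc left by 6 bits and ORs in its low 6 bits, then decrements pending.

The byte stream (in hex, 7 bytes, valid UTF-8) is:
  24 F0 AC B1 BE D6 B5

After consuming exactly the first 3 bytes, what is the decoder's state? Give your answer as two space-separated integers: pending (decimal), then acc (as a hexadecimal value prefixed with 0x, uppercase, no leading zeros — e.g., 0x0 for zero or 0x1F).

Byte[0]=24: 1-byte. pending=0, acc=0x0
Byte[1]=F0: 4-byte lead. pending=3, acc=0x0
Byte[2]=AC: continuation. acc=(acc<<6)|0x2C=0x2C, pending=2

Answer: 2 0x2C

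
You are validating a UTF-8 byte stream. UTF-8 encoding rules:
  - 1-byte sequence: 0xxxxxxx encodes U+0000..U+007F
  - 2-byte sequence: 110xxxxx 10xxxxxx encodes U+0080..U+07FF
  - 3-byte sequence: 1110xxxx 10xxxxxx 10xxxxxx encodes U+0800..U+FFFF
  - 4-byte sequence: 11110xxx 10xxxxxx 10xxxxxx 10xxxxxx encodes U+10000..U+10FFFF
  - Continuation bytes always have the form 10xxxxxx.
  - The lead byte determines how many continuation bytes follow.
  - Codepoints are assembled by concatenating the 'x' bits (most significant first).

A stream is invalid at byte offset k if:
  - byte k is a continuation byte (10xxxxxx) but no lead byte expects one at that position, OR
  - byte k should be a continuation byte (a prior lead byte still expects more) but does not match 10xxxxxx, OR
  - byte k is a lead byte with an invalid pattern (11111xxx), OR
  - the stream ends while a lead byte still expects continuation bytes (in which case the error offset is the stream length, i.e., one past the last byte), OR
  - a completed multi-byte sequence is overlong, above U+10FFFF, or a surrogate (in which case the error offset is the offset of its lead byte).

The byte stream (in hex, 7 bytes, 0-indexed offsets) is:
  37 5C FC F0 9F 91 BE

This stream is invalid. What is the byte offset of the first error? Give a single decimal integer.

Answer: 2

Derivation:
Byte[0]=37: 1-byte ASCII. cp=U+0037
Byte[1]=5C: 1-byte ASCII. cp=U+005C
Byte[2]=FC: INVALID lead byte (not 0xxx/110x/1110/11110)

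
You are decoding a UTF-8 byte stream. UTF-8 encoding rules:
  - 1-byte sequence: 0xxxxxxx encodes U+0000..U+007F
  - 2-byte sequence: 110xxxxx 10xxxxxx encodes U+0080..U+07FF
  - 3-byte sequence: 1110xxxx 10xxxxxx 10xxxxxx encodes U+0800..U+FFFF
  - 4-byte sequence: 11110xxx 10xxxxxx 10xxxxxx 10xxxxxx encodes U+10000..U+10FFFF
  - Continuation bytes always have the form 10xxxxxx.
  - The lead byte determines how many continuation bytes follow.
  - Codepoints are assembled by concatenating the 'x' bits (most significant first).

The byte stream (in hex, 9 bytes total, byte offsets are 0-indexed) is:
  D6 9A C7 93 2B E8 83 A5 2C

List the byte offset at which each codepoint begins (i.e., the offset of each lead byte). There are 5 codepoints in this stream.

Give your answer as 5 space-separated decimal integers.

Answer: 0 2 4 5 8

Derivation:
Byte[0]=D6: 2-byte lead, need 1 cont bytes. acc=0x16
Byte[1]=9A: continuation. acc=(acc<<6)|0x1A=0x59A
Completed: cp=U+059A (starts at byte 0)
Byte[2]=C7: 2-byte lead, need 1 cont bytes. acc=0x7
Byte[3]=93: continuation. acc=(acc<<6)|0x13=0x1D3
Completed: cp=U+01D3 (starts at byte 2)
Byte[4]=2B: 1-byte ASCII. cp=U+002B
Byte[5]=E8: 3-byte lead, need 2 cont bytes. acc=0x8
Byte[6]=83: continuation. acc=(acc<<6)|0x03=0x203
Byte[7]=A5: continuation. acc=(acc<<6)|0x25=0x80E5
Completed: cp=U+80E5 (starts at byte 5)
Byte[8]=2C: 1-byte ASCII. cp=U+002C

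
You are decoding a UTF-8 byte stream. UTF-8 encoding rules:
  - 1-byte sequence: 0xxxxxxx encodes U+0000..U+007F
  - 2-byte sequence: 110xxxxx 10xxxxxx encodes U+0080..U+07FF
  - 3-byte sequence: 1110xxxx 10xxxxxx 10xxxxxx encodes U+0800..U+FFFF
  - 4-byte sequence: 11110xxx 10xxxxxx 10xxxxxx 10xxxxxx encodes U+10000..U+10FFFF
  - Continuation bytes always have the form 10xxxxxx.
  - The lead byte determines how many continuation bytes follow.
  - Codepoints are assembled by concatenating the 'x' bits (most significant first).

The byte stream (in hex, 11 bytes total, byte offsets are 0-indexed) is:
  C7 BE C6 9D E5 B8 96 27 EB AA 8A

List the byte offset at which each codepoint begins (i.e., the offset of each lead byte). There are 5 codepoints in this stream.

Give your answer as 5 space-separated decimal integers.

Byte[0]=C7: 2-byte lead, need 1 cont bytes. acc=0x7
Byte[1]=BE: continuation. acc=(acc<<6)|0x3E=0x1FE
Completed: cp=U+01FE (starts at byte 0)
Byte[2]=C6: 2-byte lead, need 1 cont bytes. acc=0x6
Byte[3]=9D: continuation. acc=(acc<<6)|0x1D=0x19D
Completed: cp=U+019D (starts at byte 2)
Byte[4]=E5: 3-byte lead, need 2 cont bytes. acc=0x5
Byte[5]=B8: continuation. acc=(acc<<6)|0x38=0x178
Byte[6]=96: continuation. acc=(acc<<6)|0x16=0x5E16
Completed: cp=U+5E16 (starts at byte 4)
Byte[7]=27: 1-byte ASCII. cp=U+0027
Byte[8]=EB: 3-byte lead, need 2 cont bytes. acc=0xB
Byte[9]=AA: continuation. acc=(acc<<6)|0x2A=0x2EA
Byte[10]=8A: continuation. acc=(acc<<6)|0x0A=0xBA8A
Completed: cp=U+BA8A (starts at byte 8)

Answer: 0 2 4 7 8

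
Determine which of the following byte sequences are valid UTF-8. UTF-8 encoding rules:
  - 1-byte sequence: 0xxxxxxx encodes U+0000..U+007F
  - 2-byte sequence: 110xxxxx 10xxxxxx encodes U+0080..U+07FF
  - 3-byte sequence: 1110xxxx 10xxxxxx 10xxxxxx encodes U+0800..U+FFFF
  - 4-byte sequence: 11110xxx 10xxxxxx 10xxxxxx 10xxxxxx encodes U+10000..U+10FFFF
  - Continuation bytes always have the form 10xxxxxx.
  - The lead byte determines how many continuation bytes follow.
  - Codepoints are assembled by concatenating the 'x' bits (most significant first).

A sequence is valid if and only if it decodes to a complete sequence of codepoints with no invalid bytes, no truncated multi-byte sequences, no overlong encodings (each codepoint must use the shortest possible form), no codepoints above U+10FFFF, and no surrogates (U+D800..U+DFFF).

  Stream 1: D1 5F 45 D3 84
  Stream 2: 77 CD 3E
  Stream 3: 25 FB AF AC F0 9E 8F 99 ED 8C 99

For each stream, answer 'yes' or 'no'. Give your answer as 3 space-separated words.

Answer: no no no

Derivation:
Stream 1: error at byte offset 1. INVALID
Stream 2: error at byte offset 2. INVALID
Stream 3: error at byte offset 1. INVALID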